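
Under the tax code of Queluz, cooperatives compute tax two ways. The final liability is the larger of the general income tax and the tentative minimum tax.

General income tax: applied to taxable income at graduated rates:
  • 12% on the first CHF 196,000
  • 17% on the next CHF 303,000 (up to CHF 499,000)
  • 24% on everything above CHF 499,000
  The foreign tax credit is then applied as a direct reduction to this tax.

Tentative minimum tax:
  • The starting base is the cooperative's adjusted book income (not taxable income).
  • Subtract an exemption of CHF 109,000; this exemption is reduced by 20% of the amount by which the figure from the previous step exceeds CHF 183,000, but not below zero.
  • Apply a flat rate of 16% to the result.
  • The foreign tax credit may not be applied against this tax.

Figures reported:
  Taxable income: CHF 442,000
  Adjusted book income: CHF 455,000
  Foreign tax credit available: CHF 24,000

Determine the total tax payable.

General income tax:
  CHF 196,000 × 12% = CHF 23,520
  CHF 246,000 × 17% = CHF 41,820
  → CHF 65,340
  Less foreign tax credit CHF 24,000 → CHF 41,340

Tentative minimum tax:
  Base (adjusted book income): CHF 455,000
  Exemption: CHF 109,000 − 20% × (CHF 455,000 − CHF 183,000) = CHF 109,000 − CHF 54,400 = CHF 54,600
  Base: CHF 455,000 − CHF 54,600 = CHF 400,400
  CHF 400,400 × 16% = CHF 64,064

CHF 64,064 > CHF 41,340, so the tentative minimum tax is the binding amount.

CHF 64,064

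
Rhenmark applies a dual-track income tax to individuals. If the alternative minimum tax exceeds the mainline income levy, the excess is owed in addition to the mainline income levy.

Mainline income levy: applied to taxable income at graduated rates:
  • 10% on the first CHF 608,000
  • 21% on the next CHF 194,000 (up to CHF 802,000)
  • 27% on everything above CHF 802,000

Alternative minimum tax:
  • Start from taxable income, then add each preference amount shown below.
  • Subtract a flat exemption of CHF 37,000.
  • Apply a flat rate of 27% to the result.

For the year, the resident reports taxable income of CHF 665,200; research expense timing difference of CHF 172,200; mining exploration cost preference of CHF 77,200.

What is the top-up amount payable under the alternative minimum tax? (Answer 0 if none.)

CHF 164,140

Mainline income levy:
  CHF 608,000 × 10% = CHF 60,800
  CHF 57,200 × 21% = CHF 12,012
  → CHF 72,812

Alternative minimum tax:
  Adjusted income: CHF 665,200 + CHF 172,200 + CHF 77,200 = CHF 914,600
  Less exemption CHF 37,000 → base CHF 877,600
  CHF 877,600 × 27% = CHF 236,952

Excess of alternative minimum tax over mainline income levy: CHF 236,952 − CHF 72,812 = CHF 164,140.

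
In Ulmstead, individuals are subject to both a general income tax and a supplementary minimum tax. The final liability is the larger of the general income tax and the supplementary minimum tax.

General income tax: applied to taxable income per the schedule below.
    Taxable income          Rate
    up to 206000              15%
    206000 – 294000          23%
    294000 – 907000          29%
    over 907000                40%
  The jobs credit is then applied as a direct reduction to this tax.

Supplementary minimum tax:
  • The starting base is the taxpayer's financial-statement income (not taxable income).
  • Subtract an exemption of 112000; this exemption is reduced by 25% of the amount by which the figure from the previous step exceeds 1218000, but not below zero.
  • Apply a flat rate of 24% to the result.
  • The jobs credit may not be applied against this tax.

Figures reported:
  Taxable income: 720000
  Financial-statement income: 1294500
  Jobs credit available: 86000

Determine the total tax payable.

288390

General income tax:
  206000 × 15% = 30900
  88000 × 23% = 20240
  426000 × 29% = 123540
  → 174680
  Less jobs credit 86000 → 88680

Supplementary minimum tax:
  Base (financial-statement income): 1294500
  Exemption: 112000 − 25% × (1294500 − 1218000) = 112000 − 19125 = 92875
  Base: 1294500 − 92875 = 1201625
  1201625 × 24% = 288390

288390 > 88680, so the supplementary minimum tax is the binding amount.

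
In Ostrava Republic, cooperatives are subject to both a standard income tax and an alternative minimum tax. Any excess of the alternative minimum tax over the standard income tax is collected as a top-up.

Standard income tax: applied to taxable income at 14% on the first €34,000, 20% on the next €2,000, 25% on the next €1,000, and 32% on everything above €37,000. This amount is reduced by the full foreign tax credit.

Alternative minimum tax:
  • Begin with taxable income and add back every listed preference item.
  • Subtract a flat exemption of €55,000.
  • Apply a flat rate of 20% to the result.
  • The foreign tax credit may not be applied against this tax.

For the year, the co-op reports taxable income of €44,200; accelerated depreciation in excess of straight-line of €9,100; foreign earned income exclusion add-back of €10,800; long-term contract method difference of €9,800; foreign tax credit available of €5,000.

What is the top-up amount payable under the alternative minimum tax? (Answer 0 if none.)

Alternative minimum tax:
  Adjusted income: €44,200 + €9,100 + €10,800 + €9,800 = €73,900
  Less exemption €55,000 → base €18,900
  €18,900 × 20% = €3,780

Standard income tax:
  €34,000 × 14% = €4,760
  €2,000 × 20% = €400
  €1,000 × 25% = €250
  €7,200 × 32% = €2,304
  → €7,714
  Less foreign tax credit €5,000 → €2,714

Excess of alternative minimum tax over standard income tax: €3,780 − €2,714 = €1,066.

€1,066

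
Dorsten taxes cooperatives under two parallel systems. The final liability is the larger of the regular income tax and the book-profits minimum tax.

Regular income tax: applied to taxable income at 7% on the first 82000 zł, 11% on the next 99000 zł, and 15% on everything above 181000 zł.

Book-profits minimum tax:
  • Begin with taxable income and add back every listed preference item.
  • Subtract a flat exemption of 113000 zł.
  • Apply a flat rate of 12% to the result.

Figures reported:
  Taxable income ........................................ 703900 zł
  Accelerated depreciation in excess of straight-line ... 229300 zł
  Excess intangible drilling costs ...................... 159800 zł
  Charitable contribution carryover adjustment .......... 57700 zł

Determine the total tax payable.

Book-profits minimum tax:
  Adjusted income: 703900 zł + 229300 zł + 159800 zł + 57700 zł = 1150700 zł
  Less exemption 113000 zł → base 1037700 zł
  1037700 zł × 12% = 124524 zł

Regular income tax:
  82000 zł × 7% = 5740 zł
  99000 zł × 11% = 10890 zł
  522900 zł × 15% = 78435 zł
  → 95065 zł

124524 zł > 95065 zł, so the book-profits minimum tax is the binding amount.

124524 zł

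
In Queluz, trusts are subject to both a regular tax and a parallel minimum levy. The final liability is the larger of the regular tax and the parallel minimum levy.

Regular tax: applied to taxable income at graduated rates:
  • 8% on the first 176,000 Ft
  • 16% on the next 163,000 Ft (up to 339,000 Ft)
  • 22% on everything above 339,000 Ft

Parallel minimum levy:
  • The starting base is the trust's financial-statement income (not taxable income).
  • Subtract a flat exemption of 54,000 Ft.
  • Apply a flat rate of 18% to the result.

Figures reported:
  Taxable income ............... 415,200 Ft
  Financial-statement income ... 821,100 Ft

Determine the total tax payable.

138,078 Ft

Regular tax:
  176,000 Ft × 8% = 14,080 Ft
  163,000 Ft × 16% = 26,080 Ft
  76,200 Ft × 22% = 16,764 Ft
  → 56,924 Ft

Parallel minimum levy:
  Base (financial-statement income): 821,100 Ft
  Less exemption 54,000 Ft → base 767,100 Ft
  767,100 Ft × 18% = 138,078 Ft

138,078 Ft > 56,924 Ft, so the parallel minimum levy is the binding amount.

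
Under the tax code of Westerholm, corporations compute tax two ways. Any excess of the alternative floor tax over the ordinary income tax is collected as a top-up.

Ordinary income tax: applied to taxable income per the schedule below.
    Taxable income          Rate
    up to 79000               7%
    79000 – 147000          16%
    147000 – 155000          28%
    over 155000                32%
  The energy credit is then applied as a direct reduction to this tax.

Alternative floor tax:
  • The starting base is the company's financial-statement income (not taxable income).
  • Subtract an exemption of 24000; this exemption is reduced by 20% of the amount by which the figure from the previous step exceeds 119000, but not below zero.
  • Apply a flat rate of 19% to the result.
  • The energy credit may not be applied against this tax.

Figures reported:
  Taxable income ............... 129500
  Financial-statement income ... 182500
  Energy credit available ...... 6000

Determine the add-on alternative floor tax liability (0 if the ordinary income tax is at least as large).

24918

Alternative floor tax:
  Base (financial-statement income): 182500
  Exemption: 24000 − 20% × (182500 − 119000) = 24000 − 12700 = 11300
  Base: 182500 − 11300 = 171200
  171200 × 19% = 32528

Ordinary income tax:
  79000 × 7% = 5530
  50500 × 16% = 8080
  → 13610
  Less energy credit 6000 → 7610

Excess of alternative floor tax over ordinary income tax: 32528 − 7610 = 24918.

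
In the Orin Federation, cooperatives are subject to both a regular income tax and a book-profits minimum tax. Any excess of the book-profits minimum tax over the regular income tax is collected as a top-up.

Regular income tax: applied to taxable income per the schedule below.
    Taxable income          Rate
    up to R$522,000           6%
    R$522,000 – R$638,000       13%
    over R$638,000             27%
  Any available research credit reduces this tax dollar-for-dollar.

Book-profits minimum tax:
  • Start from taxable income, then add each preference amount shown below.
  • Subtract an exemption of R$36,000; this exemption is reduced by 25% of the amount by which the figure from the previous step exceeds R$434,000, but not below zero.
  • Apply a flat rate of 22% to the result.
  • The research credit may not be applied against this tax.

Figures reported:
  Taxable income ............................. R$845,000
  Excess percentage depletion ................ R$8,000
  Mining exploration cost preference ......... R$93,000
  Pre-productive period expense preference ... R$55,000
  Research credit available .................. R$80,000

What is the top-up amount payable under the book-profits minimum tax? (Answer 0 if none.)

Regular income tax:
  R$522,000 × 6% = R$31,320
  R$116,000 × 13% = R$15,080
  R$207,000 × 27% = R$55,890
  → R$102,290
  Less research credit R$80,000 → R$22,290

Book-profits minimum tax:
  Adjusted income: R$845,000 + R$8,000 + R$93,000 + R$55,000 = R$1,001,000
  Exemption: 25% × (R$1,001,000 − R$434,000) = R$141,750 ≥ R$36,000, so the exemption is fully phased out
  Base: R$1,001,000 − R$0 = R$1,001,000
  R$1,001,000 × 22% = R$220,220

Excess of book-profits minimum tax over regular income tax: R$220,220 − R$22,290 = R$197,930.

R$197,930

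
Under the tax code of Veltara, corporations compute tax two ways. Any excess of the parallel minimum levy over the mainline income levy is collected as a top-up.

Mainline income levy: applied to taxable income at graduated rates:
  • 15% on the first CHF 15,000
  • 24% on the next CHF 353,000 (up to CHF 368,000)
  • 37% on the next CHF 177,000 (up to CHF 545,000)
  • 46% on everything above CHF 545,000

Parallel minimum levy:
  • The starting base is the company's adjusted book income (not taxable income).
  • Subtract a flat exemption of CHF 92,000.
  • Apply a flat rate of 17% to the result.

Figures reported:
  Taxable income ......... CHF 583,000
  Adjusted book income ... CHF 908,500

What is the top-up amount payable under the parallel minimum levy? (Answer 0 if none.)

CHF 0

Mainline income levy:
  CHF 15,000 × 15% = CHF 2,250
  CHF 353,000 × 24% = CHF 84,720
  CHF 177,000 × 37% = CHF 65,490
  CHF 38,000 × 46% = CHF 17,480
  → CHF 169,940

Parallel minimum levy:
  Base (adjusted book income): CHF 908,500
  Less exemption CHF 92,000 → base CHF 816,500
  CHF 816,500 × 17% = CHF 138,805

CHF 138,805 ≤ CHF 169,940, so no add-on is due.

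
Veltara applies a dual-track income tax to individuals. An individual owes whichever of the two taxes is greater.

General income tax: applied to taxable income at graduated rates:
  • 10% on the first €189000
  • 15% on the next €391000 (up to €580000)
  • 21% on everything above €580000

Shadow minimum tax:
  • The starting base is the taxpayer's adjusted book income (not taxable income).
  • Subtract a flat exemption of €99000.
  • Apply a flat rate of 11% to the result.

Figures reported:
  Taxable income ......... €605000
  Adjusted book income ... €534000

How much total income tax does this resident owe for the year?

€82800

General income tax:
  €189000 × 10% = €18900
  €391000 × 15% = €58650
  €25000 × 21% = €5250
  → €82800

Shadow minimum tax:
  Base (adjusted book income): €534000
  Less exemption €99000 → base €435000
  €435000 × 11% = €47850

€82800 > €47850, so the general income tax governs.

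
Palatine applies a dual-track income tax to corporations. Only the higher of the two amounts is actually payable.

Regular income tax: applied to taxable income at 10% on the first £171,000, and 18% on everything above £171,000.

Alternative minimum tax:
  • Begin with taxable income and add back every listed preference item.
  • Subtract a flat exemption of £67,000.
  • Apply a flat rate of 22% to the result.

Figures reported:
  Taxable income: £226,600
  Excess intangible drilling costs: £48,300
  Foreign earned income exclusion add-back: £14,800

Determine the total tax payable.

Alternative minimum tax:
  Adjusted income: £226,600 + £48,300 + £14,800 = £289,700
  Less exemption £67,000 → base £222,700
  £222,700 × 22% = £48,994

Regular income tax:
  £171,000 × 10% = £17,100
  £55,600 × 18% = £10,008
  → £27,108

£48,994 > £27,108, so the alternative minimum tax is the binding amount.

£48,994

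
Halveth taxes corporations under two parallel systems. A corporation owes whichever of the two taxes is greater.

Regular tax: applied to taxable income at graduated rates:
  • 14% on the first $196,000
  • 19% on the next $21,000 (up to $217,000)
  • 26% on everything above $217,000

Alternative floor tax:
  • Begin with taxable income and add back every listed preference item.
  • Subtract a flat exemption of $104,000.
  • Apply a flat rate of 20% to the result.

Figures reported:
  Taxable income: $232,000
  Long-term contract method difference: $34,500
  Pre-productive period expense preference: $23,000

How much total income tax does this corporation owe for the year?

$37,100

Alternative floor tax:
  Adjusted income: $232,000 + $34,500 + $23,000 = $289,500
  Less exemption $104,000 → base $185,500
  $185,500 × 20% = $37,100

Regular tax:
  $196,000 × 14% = $27,440
  $21,000 × 19% = $3,990
  $15,000 × 26% = $3,900
  → $35,330

$37,100 > $35,330, so the alternative floor tax is the binding amount.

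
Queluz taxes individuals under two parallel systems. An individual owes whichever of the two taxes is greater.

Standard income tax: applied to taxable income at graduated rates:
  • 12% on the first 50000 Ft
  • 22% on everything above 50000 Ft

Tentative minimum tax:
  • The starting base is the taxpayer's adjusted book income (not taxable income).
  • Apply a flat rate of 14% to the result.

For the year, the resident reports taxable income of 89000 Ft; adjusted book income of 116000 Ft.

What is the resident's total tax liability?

16240 Ft

Tentative minimum tax:
  Base (adjusted book income): 116000 Ft
  116000 Ft × 14% = 16240 Ft

Standard income tax:
  50000 Ft × 12% = 6000 Ft
  39000 Ft × 22% = 8580 Ft
  → 14580 Ft

16240 Ft > 14580 Ft, so the tentative minimum tax is the binding amount.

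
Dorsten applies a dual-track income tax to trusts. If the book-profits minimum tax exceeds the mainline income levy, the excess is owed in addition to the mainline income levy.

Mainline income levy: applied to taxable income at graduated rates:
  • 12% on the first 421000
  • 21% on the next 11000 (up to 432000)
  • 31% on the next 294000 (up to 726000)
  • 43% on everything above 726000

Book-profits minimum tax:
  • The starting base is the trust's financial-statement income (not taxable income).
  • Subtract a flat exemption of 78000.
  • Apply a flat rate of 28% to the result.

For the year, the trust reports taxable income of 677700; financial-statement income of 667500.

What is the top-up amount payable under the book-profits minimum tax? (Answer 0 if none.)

36063

Mainline income levy:
  421000 × 12% = 50520
  11000 × 21% = 2310
  245700 × 31% = 76167
  → 128997

Book-profits minimum tax:
  Base (financial-statement income): 667500
  Less exemption 78000 → base 589500
  589500 × 28% = 165060

Excess of book-profits minimum tax over mainline income levy: 165060 − 128997 = 36063.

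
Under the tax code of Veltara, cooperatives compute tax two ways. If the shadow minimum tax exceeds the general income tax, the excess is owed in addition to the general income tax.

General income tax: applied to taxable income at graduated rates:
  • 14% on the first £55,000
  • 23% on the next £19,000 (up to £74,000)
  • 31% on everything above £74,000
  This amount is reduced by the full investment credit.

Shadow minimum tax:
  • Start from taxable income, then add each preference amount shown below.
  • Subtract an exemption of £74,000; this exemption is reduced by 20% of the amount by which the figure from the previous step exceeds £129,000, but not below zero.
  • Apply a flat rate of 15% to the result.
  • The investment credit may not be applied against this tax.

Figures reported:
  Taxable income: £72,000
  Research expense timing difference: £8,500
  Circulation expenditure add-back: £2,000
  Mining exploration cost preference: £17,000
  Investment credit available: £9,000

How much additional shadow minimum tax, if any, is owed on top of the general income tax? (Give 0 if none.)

General income tax:
  £55,000 × 14% = £7,700
  £17,000 × 23% = £3,910
  → £11,610
  Less investment credit £9,000 → £2,610

Shadow minimum tax:
  Adjusted income: £72,000 + £8,500 + £2,000 + £17,000 = £99,500
  Exemption: £99,500 ≤ £129,000, so full £74,000 applies
  Base: £99,500 − £74,000 = £25,500
  £25,500 × 15% = £3,825

Excess of shadow minimum tax over general income tax: £3,825 − £2,610 = £1,215.

£1,215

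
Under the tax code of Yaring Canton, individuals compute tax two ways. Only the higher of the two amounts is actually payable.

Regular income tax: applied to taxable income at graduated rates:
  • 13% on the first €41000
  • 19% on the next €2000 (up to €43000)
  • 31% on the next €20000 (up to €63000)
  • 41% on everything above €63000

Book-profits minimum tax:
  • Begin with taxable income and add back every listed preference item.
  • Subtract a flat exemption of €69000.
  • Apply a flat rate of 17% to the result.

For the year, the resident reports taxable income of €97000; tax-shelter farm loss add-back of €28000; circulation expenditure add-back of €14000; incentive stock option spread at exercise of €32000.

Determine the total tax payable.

Regular income tax:
  €41000 × 13% = €5330
  €2000 × 19% = €380
  €20000 × 31% = €6200
  €34000 × 41% = €13940
  → €25850

Book-profits minimum tax:
  Adjusted income: €97000 + €28000 + €14000 + €32000 = €171000
  Less exemption €69000 → base €102000
  €102000 × 17% = €17340

€25850 > €17340, so the regular income tax governs.

€25850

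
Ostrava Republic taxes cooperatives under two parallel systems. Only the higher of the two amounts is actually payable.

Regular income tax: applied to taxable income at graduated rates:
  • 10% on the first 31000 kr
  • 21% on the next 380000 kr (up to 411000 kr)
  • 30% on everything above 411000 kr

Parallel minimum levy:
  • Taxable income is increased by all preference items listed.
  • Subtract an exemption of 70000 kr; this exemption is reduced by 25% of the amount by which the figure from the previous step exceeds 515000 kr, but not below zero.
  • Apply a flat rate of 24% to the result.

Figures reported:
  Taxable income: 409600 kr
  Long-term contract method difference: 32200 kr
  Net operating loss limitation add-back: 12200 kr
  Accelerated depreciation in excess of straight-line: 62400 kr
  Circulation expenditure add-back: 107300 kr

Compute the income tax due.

Parallel minimum levy:
  Adjusted income: 409600 kr + 32200 kr + 12200 kr + 62400 kr + 107300 kr = 623700 kr
  Exemption: 70000 kr − 25% × (623700 kr − 515000 kr) = 70000 kr − 27175 kr = 42825 kr
  Base: 623700 kr − 42825 kr = 580875 kr
  580875 kr × 24% = 139410 kr

Regular income tax:
  31000 kr × 10% = 3100 kr
  378600 kr × 21% = 79506 kr
  → 82606 kr

139410 kr > 82606 kr, so the parallel minimum levy is the binding amount.

139410 kr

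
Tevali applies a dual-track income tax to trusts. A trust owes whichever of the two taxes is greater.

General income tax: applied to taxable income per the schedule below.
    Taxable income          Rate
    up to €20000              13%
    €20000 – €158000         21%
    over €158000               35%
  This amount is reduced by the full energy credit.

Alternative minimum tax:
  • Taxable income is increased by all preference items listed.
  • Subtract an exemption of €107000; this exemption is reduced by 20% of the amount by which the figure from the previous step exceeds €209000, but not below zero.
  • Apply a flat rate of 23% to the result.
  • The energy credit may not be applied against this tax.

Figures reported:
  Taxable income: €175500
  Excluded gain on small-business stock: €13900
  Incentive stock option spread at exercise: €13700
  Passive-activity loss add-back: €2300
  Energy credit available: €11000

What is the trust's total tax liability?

Alternative minimum tax:
  Adjusted income: €175500 + €13900 + €13700 + €2300 = €205400
  Exemption: €205400 ≤ €209000, so full €107000 applies
  Base: €205400 − €107000 = €98400
  €98400 × 23% = €22632

General income tax:
  €20000 × 13% = €2600
  €138000 × 21% = €28980
  €17500 × 35% = €6125
  → €37705
  Less energy credit €11000 → €26705

€26705 > €22632, so the general income tax governs.

€26705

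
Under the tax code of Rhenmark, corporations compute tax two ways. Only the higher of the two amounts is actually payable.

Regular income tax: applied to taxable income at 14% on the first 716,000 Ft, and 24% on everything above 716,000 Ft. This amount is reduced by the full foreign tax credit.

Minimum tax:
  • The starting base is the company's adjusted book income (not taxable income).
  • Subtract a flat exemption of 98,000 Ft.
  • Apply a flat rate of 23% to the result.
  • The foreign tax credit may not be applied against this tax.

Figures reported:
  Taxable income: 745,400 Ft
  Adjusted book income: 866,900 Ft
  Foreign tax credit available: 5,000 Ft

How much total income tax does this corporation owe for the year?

Regular income tax:
  716,000 Ft × 14% = 100,240 Ft
  29,400 Ft × 24% = 7,056 Ft
  → 107,296 Ft
  Less foreign tax credit 5,000 Ft → 102,296 Ft

Minimum tax:
  Base (adjusted book income): 866,900 Ft
  Less exemption 98,000 Ft → base 768,900 Ft
  768,900 Ft × 23% = 176,847 Ft

176,847 Ft > 102,296 Ft, so the minimum tax is the binding amount.

176,847 Ft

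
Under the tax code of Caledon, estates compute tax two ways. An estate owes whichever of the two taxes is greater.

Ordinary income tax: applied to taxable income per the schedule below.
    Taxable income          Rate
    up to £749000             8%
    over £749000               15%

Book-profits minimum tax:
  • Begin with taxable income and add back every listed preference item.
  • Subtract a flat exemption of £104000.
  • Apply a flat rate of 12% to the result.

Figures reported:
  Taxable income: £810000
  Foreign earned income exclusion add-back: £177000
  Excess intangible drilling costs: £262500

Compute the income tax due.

£137460

Book-profits minimum tax:
  Adjusted income: £810000 + £177000 + £262500 = £1249500
  Less exemption £104000 → base £1145500
  £1145500 × 12% = £137460

Ordinary income tax:
  £749000 × 8% = £59920
  £61000 × 15% = £9150
  → £69070

£137460 > £69070, so the book-profits minimum tax is the binding amount.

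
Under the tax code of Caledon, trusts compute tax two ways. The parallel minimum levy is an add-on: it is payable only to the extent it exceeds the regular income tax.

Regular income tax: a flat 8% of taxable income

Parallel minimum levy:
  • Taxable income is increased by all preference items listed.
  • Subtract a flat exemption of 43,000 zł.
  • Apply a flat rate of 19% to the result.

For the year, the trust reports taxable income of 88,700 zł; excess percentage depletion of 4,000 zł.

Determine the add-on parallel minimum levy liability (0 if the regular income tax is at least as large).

2,347 zł

Regular income tax:
  88,700 zł × 8% = 7,096 zł

Parallel minimum levy:
  Adjusted income: 88,700 zł + 4,000 zł = 92,700 zł
  Less exemption 43,000 zł → base 49,700 zł
  49,700 zł × 19% = 9,443 zł

Excess of parallel minimum levy over regular income tax: 9,443 zł − 7,096 zł = 2,347 zł.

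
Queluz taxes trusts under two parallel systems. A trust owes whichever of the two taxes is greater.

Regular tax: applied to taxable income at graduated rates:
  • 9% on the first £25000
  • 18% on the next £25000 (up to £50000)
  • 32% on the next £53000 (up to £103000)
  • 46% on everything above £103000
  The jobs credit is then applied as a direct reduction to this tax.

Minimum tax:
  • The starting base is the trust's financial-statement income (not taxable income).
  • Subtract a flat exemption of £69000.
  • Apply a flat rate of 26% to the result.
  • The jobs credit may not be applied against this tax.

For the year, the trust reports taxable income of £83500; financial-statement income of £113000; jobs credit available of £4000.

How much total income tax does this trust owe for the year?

Regular tax:
  £25000 × 9% = £2250
  £25000 × 18% = £4500
  £33500 × 32% = £10720
  → £17470
  Less jobs credit £4000 → £13470

Minimum tax:
  Base (financial-statement income): £113000
  Less exemption £69000 → base £44000
  £44000 × 26% = £11440

£13470 > £11440, so the regular tax governs.

£13470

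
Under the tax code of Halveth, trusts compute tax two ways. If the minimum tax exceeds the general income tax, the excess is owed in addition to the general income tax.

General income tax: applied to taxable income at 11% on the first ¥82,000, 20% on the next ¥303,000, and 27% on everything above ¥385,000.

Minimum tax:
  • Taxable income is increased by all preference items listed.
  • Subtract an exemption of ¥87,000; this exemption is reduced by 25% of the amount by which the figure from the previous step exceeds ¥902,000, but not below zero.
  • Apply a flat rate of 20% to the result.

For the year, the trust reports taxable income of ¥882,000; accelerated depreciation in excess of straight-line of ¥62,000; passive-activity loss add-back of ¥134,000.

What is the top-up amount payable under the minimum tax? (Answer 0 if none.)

Minimum tax:
  Adjusted income: ¥882,000 + ¥62,000 + ¥134,000 = ¥1,078,000
  Exemption: ¥87,000 − 25% × (¥1,078,000 − ¥902,000) = ¥87,000 − ¥44,000 = ¥43,000
  Base: ¥1,078,000 − ¥43,000 = ¥1,035,000
  ¥1,035,000 × 20% = ¥207,000

General income tax:
  ¥82,000 × 11% = ¥9,020
  ¥303,000 × 20% = ¥60,600
  ¥497,000 × 27% = ¥134,190
  → ¥203,810

Excess of minimum tax over general income tax: ¥207,000 − ¥203,810 = ¥3,190.

¥3,190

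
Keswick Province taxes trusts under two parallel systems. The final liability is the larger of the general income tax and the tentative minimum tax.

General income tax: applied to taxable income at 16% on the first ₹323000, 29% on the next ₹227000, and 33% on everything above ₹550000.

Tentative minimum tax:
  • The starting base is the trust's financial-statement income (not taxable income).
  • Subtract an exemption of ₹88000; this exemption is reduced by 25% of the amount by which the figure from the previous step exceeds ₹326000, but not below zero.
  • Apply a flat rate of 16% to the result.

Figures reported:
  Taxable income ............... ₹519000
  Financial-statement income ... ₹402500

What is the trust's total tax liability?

Tentative minimum tax:
  Base (financial-statement income): ₹402500
  Exemption: ₹88000 − 25% × (₹402500 − ₹326000) = ₹88000 − ₹19125 = ₹68875
  Base: ₹402500 − ₹68875 = ₹333625
  ₹333625 × 16% = ₹53380

General income tax:
  ₹323000 × 16% = ₹51680
  ₹196000 × 29% = ₹56840
  → ₹108520

₹108520 > ₹53380, so the general income tax governs.

₹108520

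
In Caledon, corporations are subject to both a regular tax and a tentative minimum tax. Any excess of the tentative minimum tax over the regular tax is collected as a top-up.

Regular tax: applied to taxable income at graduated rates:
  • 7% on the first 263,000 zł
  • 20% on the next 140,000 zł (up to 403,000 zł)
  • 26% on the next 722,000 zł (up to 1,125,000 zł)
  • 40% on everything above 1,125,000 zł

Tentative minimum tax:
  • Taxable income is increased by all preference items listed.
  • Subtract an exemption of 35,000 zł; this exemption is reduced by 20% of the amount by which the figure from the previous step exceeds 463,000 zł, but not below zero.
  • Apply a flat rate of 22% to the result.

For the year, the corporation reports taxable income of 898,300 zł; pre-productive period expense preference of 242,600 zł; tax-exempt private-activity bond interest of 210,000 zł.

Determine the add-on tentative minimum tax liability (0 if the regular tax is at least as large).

122,010 zł

Regular tax:
  263,000 zł × 7% = 18,410 zł
  140,000 zł × 20% = 28,000 zł
  495,300 zł × 26% = 128,778 zł
  → 175,188 zł

Tentative minimum tax:
  Adjusted income: 898,300 zł + 242,600 zł + 210,000 zł = 1,350,900 zł
  Exemption: 20% × (1,350,900 zł − 463,000 zł) = 177,580 zł ≥ 35,000 zł, so the exemption is fully phased out
  Base: 1,350,900 zł − 0 zł = 1,350,900 zł
  1,350,900 zł × 22% = 297,198 zł

Excess of tentative minimum tax over regular tax: 297,198 zł − 175,188 zł = 122,010 zł.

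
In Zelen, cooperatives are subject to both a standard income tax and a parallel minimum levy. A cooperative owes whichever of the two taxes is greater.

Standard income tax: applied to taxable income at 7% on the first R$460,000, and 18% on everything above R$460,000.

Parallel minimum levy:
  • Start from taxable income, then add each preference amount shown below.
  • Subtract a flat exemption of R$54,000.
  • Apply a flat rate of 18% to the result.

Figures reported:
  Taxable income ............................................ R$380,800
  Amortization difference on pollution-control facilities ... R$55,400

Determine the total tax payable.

R$68,796

Standard income tax:
  R$380,800 × 7% = R$26,656

Parallel minimum levy:
  Adjusted income: R$380,800 + R$55,400 = R$436,200
  Less exemption R$54,000 → base R$382,200
  R$382,200 × 18% = R$68,796

R$68,796 > R$26,656, so the parallel minimum levy is the binding amount.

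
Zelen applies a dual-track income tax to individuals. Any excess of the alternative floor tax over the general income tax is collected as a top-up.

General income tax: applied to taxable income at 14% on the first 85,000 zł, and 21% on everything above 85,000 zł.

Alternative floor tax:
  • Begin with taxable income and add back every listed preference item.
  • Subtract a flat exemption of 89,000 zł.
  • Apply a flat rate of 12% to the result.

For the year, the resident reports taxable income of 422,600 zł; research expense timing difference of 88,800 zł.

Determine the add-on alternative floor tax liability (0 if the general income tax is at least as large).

0 zł

General income tax:
  85,000 zł × 14% = 11,900 zł
  337,600 zł × 21% = 70,896 zł
  → 82,796 zł

Alternative floor tax:
  Adjusted income: 422,600 zł + 88,800 zł = 511,400 zł
  Less exemption 89,000 zł → base 422,400 zł
  422,400 zł × 12% = 50,688 zł

50,688 zł ≤ 82,796 zł, so no add-on is due.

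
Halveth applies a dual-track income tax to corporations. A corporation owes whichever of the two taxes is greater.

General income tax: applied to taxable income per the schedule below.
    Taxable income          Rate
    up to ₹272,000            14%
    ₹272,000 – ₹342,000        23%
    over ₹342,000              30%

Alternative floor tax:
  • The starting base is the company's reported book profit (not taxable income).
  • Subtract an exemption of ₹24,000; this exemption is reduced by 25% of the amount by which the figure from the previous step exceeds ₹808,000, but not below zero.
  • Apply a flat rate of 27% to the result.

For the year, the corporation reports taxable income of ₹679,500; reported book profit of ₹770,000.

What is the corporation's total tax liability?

General income tax:
  ₹272,000 × 14% = ₹38,080
  ₹70,000 × 23% = ₹16,100
  ₹337,500 × 30% = ₹101,250
  → ₹155,430

Alternative floor tax:
  Base (reported book profit): ₹770,000
  Exemption: ₹770,000 ≤ ₹808,000, so full ₹24,000 applies
  Base: ₹770,000 − ₹24,000 = ₹746,000
  ₹746,000 × 27% = ₹201,420

₹201,420 > ₹155,430, so the alternative floor tax is the binding amount.

₹201,420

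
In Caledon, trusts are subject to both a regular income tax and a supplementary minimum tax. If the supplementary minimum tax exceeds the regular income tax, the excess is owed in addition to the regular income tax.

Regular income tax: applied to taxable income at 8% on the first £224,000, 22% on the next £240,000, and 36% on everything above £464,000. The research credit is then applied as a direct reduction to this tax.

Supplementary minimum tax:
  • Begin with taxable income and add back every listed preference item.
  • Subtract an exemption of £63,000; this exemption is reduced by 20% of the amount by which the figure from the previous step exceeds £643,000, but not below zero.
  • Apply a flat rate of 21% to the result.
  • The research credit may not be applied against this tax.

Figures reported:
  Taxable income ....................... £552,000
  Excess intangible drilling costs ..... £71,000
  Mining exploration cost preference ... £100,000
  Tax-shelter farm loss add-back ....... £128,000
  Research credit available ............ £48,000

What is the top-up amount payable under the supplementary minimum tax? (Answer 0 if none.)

£119,816

Supplementary minimum tax:
  Adjusted income: £552,000 + £71,000 + £100,000 + £128,000 = £851,000
  Exemption: £63,000 − 20% × (£851,000 − £643,000) = £63,000 − £41,600 = £21,400
  Base: £851,000 − £21,400 = £829,600
  £829,600 × 21% = £174,216

Regular income tax:
  £224,000 × 8% = £17,920
  £240,000 × 22% = £52,800
  £88,000 × 36% = £31,680
  → £102,400
  Less research credit £48,000 → £54,400

Excess of supplementary minimum tax over regular income tax: £174,216 − £54,400 = £119,816.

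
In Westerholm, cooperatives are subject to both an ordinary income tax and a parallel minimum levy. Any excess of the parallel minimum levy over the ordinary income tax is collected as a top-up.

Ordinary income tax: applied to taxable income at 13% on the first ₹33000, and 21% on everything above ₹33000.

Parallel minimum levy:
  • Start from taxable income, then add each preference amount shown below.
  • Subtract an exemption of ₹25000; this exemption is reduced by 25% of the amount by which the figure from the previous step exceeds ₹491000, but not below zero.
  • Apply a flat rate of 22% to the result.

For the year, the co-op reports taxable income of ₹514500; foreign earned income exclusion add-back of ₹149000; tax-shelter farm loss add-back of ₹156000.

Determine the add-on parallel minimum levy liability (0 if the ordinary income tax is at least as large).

Ordinary income tax:
  ₹33000 × 13% = ₹4290
  ₹481500 × 21% = ₹101115
  → ₹105405

Parallel minimum levy:
  Adjusted income: ₹514500 + ₹149000 + ₹156000 = ₹819500
  Exemption: 25% × (₹819500 − ₹491000) = ₹82125 ≥ ₹25000, so the exemption is fully phased out
  Base: ₹819500 − ₹0 = ₹819500
  ₹819500 × 22% = ₹180290

Excess of parallel minimum levy over ordinary income tax: ₹180290 − ₹105405 = ₹74885.

₹74885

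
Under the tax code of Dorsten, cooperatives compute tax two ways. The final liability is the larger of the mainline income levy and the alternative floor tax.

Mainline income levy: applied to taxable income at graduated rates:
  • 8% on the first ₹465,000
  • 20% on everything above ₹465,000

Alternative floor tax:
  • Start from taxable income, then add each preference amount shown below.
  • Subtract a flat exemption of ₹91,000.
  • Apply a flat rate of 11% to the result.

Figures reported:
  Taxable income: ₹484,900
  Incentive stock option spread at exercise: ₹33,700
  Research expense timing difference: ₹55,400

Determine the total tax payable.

Alternative floor tax:
  Adjusted income: ₹484,900 + ₹33,700 + ₹55,400 = ₹574,000
  Less exemption ₹91,000 → base ₹483,000
  ₹483,000 × 11% = ₹53,130

Mainline income levy:
  ₹465,000 × 8% = ₹37,200
  ₹19,900 × 20% = ₹3,980
  → ₹41,180

₹53,130 > ₹41,180, so the alternative floor tax is the binding amount.

₹53,130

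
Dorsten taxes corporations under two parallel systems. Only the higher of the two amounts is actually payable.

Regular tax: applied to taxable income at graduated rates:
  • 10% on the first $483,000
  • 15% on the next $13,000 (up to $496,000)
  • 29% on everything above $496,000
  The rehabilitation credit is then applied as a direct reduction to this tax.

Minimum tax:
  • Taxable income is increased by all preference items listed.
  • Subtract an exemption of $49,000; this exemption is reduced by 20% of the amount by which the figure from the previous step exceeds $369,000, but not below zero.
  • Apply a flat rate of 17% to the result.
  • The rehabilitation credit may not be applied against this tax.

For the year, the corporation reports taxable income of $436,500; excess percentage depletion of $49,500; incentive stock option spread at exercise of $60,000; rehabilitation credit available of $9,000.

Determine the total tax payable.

$90,508

Minimum tax:
  Adjusted income: $436,500 + $49,500 + $60,000 = $546,000
  Exemption: $49,000 − 20% × ($546,000 − $369,000) = $49,000 − $35,400 = $13,600
  Base: $546,000 − $13,600 = $532,400
  $532,400 × 17% = $90,508

Regular tax:
  $436,500 × 10% = $43,650
  Less rehabilitation credit $9,000 → $34,650

$90,508 > $34,650, so the minimum tax is the binding amount.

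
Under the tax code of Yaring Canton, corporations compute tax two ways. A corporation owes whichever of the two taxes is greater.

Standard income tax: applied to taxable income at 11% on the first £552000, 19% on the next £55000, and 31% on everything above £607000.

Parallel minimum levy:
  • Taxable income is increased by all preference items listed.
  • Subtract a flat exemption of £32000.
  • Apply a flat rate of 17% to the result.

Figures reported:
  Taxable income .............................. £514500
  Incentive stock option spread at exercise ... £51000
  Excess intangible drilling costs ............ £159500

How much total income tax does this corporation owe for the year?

£117810

Standard income tax:
  £514500 × 11% = £56595

Parallel minimum levy:
  Adjusted income: £514500 + £51000 + £159500 = £725000
  Less exemption £32000 → base £693000
  £693000 × 17% = £117810

£117810 > £56595, so the parallel minimum levy is the binding amount.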